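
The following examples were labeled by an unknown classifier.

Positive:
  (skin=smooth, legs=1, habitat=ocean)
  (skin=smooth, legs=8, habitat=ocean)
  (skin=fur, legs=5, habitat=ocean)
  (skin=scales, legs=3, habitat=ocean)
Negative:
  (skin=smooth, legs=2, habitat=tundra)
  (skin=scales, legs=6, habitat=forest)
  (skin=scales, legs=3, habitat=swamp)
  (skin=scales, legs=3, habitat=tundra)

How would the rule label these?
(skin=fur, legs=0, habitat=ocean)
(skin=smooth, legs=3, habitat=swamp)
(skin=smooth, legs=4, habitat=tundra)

Positive, Negative, Negative

The rule appears to be: habitat is ocean.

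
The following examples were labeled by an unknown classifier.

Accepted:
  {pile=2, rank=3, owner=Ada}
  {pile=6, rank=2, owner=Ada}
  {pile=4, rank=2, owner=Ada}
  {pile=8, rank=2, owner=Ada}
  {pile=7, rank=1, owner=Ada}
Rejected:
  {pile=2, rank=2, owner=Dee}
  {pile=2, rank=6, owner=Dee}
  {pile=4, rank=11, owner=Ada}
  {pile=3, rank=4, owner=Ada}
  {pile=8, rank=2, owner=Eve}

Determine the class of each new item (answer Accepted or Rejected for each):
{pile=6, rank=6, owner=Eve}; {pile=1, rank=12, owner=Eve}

Rejected, Rejected

One predicate separates the groups cleanly: owner is Ada AND rank ≤ 3.
{pile=6, rank=6, owner=Eve}: owner is Eve, rank = 6 — lacks this property, so Rejected. {pile=1, rank=12, owner=Eve}: owner is Eve, rank = 12 — lacks this property, so Rejected.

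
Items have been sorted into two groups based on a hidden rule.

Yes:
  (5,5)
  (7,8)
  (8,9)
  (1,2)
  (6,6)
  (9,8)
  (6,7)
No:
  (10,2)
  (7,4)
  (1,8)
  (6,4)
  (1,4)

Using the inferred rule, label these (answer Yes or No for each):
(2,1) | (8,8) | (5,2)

The simplest hypothesis consistent with all the labels is: |first − second| ≤ 1.

Yes, Yes, No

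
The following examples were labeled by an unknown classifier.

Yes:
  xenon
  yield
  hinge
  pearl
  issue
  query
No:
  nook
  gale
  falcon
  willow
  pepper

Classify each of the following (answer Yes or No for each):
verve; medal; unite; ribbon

Yes, Yes, Yes, No

Every 'Yes' example satisfies: odd length. None of the 'No' examples do.
verve: Yes (length 5).
medal: Yes (length 5).
unite: Yes (length 5).
ribbon: No (length 6).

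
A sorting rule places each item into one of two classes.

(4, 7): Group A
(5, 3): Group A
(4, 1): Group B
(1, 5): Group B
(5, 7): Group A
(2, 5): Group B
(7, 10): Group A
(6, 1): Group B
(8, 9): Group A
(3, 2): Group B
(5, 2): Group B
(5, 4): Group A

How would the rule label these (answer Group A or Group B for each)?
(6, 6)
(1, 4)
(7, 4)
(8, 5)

The distinguishing property — sum ≥ 8 — holds for all the 'Group A' cases and none of the 'Group B' cases.
(6, 6) → 6+6 = 12 → Group A. (1, 4) → 1+4 = 5 → Group B. (7, 4) → 7+4 = 11 → Group A. (8, 5) → 8+5 = 13 → Group A.

Group A, Group B, Group A, Group A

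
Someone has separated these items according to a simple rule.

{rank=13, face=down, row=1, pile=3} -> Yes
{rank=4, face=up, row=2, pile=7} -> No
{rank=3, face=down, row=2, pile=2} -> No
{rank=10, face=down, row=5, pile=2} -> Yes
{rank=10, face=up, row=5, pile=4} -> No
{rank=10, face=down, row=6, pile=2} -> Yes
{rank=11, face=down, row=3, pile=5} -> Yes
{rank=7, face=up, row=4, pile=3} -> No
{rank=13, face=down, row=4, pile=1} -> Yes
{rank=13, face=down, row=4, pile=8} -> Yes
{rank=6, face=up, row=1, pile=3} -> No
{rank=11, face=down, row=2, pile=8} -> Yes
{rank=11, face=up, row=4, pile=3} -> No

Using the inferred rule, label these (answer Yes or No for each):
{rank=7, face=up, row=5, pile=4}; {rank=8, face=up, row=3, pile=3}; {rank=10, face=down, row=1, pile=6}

A rule that fits every label: face is down AND rank ≥ 4 — true of each 'Yes' example, false of each 'No' one.
{rank=7, face=up, row=5, pile=4}: No (face is up, rank = 7).
{rank=8, face=up, row=3, pile=3}: No (face is up, rank = 8).
{rank=10, face=down, row=1, pile=6}: Yes (face is down, rank = 10).

No, No, Yes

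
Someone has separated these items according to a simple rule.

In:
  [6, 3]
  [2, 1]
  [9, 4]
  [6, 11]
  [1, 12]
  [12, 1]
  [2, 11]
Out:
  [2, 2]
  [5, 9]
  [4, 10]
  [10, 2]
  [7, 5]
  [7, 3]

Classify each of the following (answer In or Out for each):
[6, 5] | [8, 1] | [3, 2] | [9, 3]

Checking candidate rules against both groups, what survives is: sum is odd.
[6, 5] → 6+5 = 11 → In.
[8, 1] → 8+1 = 9 → In.
[3, 2] → 3+2 = 5 → In.
[9, 3] → 9+3 = 12 → Out.

In, In, In, Out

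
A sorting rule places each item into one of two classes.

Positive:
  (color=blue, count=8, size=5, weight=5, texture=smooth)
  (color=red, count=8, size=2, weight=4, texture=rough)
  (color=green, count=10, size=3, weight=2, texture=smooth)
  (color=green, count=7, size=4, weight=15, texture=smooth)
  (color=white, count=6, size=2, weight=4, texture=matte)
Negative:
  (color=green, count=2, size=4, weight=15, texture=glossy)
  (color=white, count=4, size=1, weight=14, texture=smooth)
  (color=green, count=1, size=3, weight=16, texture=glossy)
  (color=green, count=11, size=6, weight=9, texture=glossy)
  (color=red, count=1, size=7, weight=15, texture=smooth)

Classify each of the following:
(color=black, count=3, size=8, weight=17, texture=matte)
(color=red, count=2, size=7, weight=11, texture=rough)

All 'Positive' examples share one property — count ≥ 6 AND size ≤ 5 — and every 'Negative' example lacks it.
(color=black, count=3, size=8, weight=17, texture=matte): count = 3, size = 8 — fails the rule, so Negative. (color=red, count=2, size=7, weight=11, texture=rough): count = 2, size = 7 — fails the rule, so Negative.

Negative, Negative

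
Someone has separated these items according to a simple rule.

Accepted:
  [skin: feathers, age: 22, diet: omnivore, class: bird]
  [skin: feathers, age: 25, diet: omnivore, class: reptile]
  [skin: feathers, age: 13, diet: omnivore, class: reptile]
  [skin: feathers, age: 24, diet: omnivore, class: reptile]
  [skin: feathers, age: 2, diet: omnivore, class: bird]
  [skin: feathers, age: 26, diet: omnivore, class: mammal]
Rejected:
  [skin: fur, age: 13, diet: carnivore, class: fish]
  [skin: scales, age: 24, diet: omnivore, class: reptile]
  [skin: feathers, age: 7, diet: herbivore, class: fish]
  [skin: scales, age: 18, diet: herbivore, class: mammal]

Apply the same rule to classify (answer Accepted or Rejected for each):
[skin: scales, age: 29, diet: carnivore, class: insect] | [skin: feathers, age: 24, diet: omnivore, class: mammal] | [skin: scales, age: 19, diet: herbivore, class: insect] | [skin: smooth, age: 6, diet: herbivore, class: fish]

Rejected, Accepted, Rejected, Rejected

A rule that fits every label: diet is omnivore AND skin is feathers — true of each 'Accepted' example, false of each 'Rejected' one.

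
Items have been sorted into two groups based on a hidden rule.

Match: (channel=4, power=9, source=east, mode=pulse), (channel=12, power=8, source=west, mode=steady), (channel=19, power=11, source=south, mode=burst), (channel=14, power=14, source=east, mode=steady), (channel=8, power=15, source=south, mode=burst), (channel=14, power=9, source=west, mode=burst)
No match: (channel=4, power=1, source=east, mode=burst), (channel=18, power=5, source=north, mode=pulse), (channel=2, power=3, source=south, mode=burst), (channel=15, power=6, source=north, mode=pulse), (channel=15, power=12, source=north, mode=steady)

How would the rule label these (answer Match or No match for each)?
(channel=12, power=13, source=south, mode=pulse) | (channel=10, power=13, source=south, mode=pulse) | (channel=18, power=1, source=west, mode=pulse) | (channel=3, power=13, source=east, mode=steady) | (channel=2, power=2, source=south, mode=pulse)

The rule appears to be: power ≥ 8 AND power ≠ 12.
Match: (channel=12, power=13, source=south, mode=pulse), since power = 13. Match: (channel=10, power=13, source=south, mode=pulse), since power = 13. No match: (channel=18, power=1, source=west, mode=pulse), since power = 1. Match: (channel=3, power=13, source=east, mode=steady), since power = 13. No match: (channel=2, power=2, source=south, mode=pulse), since power = 2.

Match, Match, No match, Match, No match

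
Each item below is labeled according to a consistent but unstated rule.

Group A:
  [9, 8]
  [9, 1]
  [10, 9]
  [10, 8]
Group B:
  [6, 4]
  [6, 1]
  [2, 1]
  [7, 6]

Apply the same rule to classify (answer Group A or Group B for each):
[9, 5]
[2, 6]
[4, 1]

The classifier is using: first ≥ 8.
[9, 5]: Group A (first 9).
[2, 6]: Group B (first 2).
[4, 1]: Group B (first 4).

Group A, Group B, Group B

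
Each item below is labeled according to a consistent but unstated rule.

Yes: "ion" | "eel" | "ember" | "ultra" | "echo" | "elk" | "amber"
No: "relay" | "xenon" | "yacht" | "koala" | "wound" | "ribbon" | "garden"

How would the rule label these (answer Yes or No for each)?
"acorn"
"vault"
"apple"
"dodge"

Yes, No, Yes, No

The pattern is that an item is 'Yes' exactly when: starts with a vowel.
"acorn": Yes (starts with 'a'). "vault": No (starts with 'v'). "apple": Yes (starts with 'a'). "dodge": No (starts with 'd').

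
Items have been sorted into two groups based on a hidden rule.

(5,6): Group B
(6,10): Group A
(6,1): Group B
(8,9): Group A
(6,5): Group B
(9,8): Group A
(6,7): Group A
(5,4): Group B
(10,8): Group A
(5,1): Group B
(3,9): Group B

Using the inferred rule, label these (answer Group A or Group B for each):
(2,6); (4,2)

Group B, Group B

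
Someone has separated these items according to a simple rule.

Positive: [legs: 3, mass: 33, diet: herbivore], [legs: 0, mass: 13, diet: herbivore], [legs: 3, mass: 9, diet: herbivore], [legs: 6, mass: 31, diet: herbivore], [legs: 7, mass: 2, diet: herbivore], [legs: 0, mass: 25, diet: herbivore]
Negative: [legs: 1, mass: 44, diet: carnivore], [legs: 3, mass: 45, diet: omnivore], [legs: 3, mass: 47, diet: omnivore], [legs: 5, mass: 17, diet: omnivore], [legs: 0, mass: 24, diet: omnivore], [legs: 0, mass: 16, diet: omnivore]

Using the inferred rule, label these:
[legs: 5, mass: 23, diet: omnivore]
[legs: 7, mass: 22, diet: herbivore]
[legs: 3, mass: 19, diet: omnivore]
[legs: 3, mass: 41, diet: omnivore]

The pattern is that an item is 'Positive' exactly when: diet is herbivore.
Negative: [legs: 5, mass: 23, diet: omnivore], since diet is omnivore. Positive: [legs: 7, mass: 22, diet: herbivore], since diet is herbivore. Negative: [legs: 3, mass: 19, diet: omnivore], since diet is omnivore. Negative: [legs: 3, mass: 41, diet: omnivore], since diet is omnivore.

Negative, Positive, Negative, Negative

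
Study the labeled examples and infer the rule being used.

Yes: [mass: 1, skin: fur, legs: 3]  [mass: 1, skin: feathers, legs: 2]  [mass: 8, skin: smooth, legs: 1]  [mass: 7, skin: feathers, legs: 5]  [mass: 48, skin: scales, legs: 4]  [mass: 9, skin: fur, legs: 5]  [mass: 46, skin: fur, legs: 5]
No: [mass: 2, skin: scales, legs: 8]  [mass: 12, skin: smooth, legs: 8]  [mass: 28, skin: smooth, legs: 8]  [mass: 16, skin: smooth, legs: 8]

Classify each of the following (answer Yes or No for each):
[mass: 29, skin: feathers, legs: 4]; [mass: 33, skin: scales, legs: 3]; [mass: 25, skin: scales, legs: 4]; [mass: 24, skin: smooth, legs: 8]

Yes, Yes, Yes, No

The common property of the 'Yes' items is: legs ≤ 5. No 'No' item has it.
[mass: 29, skin: feathers, legs: 4]: Yes (legs = 4). [mass: 33, skin: scales, legs: 3]: Yes (legs = 3). [mass: 25, skin: scales, legs: 4]: Yes (legs = 4). [mass: 24, skin: smooth, legs: 8]: No (legs = 8).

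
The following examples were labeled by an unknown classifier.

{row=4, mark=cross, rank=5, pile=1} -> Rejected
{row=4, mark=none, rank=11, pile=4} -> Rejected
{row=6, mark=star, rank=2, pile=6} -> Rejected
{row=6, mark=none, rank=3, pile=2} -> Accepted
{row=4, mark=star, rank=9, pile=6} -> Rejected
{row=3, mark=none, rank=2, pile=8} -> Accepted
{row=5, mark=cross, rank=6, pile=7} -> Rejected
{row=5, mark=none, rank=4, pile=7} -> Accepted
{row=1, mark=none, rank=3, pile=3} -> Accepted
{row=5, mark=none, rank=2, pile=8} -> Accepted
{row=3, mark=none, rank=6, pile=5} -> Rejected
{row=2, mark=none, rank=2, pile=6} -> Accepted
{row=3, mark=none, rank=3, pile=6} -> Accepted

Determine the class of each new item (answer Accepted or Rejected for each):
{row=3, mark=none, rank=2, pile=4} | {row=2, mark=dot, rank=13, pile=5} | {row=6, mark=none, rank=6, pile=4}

The distinguishing property — mark is none AND rank ≤ 4 — holds for all the 'Accepted' cases and none of the 'Rejected' cases.
{row=3, mark=none, rank=2, pile=4}: mark is none, rank = 2 — has this property, so Accepted. {row=2, mark=dot, rank=13, pile=5}: mark is dot, rank = 13 — does not satisfy this, so Rejected. {row=6, mark=none, rank=6, pile=4}: mark is none, rank = 6 — does not satisfy this, so Rejected.

Accepted, Rejected, Rejected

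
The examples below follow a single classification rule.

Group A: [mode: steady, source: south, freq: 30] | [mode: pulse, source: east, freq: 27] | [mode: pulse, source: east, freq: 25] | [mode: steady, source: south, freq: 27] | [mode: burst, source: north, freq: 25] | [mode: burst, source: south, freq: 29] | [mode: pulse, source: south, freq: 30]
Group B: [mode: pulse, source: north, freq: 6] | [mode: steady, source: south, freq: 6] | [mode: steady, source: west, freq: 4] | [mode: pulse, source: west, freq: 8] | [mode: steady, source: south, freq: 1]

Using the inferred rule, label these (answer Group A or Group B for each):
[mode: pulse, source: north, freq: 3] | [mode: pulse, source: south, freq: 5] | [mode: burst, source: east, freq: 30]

Group B, Group B, Group A

The common property of the 'Group A' items is: freq ≥ 25. No 'Group B' item has it.
[mode: pulse, source: north, freq: 3]: Group B (freq = 3).
[mode: pulse, source: south, freq: 5]: Group B (freq = 5).
[mode: burst, source: east, freq: 30]: Group A (freq = 30).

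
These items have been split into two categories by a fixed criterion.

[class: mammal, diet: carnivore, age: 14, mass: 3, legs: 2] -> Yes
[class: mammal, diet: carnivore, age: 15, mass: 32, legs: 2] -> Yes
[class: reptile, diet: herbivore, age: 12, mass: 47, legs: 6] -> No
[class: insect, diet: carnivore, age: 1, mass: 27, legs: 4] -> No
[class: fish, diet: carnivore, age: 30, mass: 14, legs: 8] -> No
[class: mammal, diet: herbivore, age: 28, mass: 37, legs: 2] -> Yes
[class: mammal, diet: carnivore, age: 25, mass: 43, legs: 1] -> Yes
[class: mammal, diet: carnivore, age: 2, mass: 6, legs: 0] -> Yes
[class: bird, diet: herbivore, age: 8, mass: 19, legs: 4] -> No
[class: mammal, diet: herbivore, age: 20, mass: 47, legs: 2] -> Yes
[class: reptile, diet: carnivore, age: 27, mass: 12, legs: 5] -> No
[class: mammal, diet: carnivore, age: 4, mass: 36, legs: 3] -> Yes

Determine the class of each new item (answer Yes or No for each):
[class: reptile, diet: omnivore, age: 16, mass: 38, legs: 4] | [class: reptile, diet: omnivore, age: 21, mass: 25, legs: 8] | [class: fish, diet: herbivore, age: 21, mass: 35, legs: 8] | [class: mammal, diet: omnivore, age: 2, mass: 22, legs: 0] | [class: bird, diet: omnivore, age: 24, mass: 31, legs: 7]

No, No, No, Yes, No

The distinguishing property — class is mammal — holds for all the 'Yes' cases and none of the 'No' cases.
[class: reptile, diet: omnivore, age: 16, mass: 38, legs: 4]: class is reptile, does not fit → No.
[class: reptile, diet: omnivore, age: 21, mass: 25, legs: 8]: class is reptile, does not fit → No.
[class: fish, diet: herbivore, age: 21, mass: 35, legs: 8]: class is fish, does not fit → No.
[class: mammal, diet: omnivore, age: 2, mass: 22, legs: 0]: class is mammal, checks out → Yes.
[class: bird, diet: omnivore, age: 24, mass: 31, legs: 7]: class is bird, does not fit → No.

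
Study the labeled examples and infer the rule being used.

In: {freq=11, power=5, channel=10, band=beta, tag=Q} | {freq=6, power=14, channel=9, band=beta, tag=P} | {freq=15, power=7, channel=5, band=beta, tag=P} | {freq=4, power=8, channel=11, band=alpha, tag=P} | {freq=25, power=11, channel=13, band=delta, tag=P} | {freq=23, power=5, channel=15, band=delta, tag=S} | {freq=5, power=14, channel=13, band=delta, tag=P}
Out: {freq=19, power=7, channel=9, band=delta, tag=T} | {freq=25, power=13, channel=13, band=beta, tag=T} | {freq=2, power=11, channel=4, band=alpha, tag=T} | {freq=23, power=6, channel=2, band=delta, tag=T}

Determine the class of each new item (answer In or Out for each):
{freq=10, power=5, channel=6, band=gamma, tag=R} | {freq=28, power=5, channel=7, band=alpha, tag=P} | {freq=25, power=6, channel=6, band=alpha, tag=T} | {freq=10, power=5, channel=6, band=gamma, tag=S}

In, In, Out, In

The common property of the 'In' items is: tag is not T. No 'Out' item has it.
In: {freq=10, power=5, channel=6, band=gamma, tag=R}, since tag is R. In: {freq=28, power=5, channel=7, band=alpha, tag=P}, since tag is P. Out: {freq=25, power=6, channel=6, band=alpha, tag=T}, since tag is T. In: {freq=10, power=5, channel=6, band=gamma, tag=S}, since tag is S.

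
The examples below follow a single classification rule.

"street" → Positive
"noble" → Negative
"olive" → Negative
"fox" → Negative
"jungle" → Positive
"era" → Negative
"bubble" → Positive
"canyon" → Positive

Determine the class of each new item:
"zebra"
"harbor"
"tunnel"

The pattern is that an item is 'Positive' exactly when: even length.
"zebra": length 5, doesn't match → Negative. "harbor": length 6, passes → Positive. "tunnel": length 6, passes → Positive.

Negative, Positive, Positive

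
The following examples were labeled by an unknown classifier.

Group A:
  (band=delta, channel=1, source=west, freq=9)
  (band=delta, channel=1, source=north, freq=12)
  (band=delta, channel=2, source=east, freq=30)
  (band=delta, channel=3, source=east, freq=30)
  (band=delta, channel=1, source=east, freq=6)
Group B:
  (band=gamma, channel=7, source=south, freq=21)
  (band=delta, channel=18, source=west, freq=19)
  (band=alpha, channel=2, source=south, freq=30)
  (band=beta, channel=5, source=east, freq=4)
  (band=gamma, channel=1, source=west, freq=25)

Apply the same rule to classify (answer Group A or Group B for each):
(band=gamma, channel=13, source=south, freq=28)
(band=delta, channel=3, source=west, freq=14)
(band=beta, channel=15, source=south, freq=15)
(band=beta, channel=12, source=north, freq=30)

The common property of the 'Group A' items is: band is delta AND channel ≤ 3. No 'Group B' item has it.
Group B: (band=gamma, channel=13, source=south, freq=28), since band is gamma, channel = 13. Group A: (band=delta, channel=3, source=west, freq=14), since band is delta, channel = 3. Group B: (band=beta, channel=15, source=south, freq=15), since band is beta, channel = 15. Group B: (band=beta, channel=12, source=north, freq=30), since band is beta, channel = 12.

Group B, Group A, Group B, Group B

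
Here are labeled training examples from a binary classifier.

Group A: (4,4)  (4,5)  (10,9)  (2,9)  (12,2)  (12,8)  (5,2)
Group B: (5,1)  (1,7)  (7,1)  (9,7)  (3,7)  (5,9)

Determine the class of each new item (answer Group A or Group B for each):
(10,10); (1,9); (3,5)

Group A, Group B, Group B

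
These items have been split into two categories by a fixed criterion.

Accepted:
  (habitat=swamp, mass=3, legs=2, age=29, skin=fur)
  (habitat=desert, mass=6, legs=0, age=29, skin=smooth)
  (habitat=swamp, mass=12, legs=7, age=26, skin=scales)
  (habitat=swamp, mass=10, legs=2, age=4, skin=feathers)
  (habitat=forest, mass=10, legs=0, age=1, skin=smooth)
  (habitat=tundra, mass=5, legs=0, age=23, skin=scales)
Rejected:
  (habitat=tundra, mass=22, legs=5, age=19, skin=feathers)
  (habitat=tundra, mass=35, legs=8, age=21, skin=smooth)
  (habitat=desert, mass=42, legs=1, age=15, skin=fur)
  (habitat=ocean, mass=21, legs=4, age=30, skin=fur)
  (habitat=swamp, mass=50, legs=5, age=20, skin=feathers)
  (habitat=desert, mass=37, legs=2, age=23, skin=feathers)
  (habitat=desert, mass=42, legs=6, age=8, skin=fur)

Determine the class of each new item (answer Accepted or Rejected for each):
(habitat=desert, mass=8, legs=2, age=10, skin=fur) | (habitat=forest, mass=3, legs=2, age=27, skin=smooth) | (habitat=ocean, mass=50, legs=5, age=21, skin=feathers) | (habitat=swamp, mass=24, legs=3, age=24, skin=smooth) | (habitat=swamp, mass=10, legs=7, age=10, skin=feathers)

Accepted, Accepted, Rejected, Rejected, Accepted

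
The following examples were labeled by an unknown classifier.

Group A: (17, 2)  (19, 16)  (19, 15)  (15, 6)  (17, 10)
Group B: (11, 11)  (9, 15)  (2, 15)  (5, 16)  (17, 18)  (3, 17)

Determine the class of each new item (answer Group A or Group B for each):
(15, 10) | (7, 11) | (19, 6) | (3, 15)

Group A, Group B, Group A, Group B

The pattern is that an item is 'Group A' exactly when: first > second.
(15, 10) → 15 > 10 → Group A.
(7, 11) → 7 < 11 → Group B.
(19, 6) → 19 > 6 → Group A.
(3, 15) → 3 < 15 → Group B.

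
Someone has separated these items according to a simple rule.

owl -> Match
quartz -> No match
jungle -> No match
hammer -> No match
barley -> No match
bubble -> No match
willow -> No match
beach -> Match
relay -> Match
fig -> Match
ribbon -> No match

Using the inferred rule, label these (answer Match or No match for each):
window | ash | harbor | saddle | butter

The pattern is that an item is 'Match' exactly when: odd length.
window: length 6, fails the rule → No match. ash: length 3, matches → Match. harbor: length 6, fails the rule → No match. saddle: length 6, fails the rule → No match. butter: length 6, fails the rule → No match.

No match, Match, No match, No match, No match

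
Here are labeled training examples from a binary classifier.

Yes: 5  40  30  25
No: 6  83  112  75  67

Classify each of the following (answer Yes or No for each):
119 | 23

No, No

The rule appears to be: multiple of 5 AND at most 40.
119 → 119 = 5·23 + 4, 119 > 40 → No. 23 → 23 = 5·4 + 3, 23 ≤ 40 → No.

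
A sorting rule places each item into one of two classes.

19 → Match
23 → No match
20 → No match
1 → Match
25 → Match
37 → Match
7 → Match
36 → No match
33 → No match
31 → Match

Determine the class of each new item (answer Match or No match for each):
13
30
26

Match, No match, No match

The simplest hypothesis consistent with all the labels is: ≡ 1 (mod 3).
Match: 13, since 13 mod 3 = 1.
No match: 30, since 30 mod 3 = 0.
No match: 26, since 26 mod 3 = 2.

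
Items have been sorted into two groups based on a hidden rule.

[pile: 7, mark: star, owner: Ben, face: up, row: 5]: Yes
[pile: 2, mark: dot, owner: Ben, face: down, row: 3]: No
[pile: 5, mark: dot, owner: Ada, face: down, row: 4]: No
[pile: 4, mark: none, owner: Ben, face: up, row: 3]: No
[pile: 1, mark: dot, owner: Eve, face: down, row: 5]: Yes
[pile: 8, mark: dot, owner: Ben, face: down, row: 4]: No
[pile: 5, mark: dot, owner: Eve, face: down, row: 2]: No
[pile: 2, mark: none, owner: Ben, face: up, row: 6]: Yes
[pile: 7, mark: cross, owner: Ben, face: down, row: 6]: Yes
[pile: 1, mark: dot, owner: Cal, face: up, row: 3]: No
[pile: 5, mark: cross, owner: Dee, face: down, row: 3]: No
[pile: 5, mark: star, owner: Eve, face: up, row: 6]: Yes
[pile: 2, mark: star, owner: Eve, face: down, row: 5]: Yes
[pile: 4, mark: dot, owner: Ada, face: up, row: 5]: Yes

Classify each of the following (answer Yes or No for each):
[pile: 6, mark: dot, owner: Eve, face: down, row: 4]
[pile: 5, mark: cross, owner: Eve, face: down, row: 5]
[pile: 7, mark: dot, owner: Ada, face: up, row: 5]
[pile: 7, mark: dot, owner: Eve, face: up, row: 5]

No, Yes, Yes, Yes

The distinguishing property — row ≥ 5 — holds for all the 'Yes' cases and none of the 'No' cases.
No: [pile: 6, mark: dot, owner: Eve, face: down, row: 4], since row = 4. Yes: [pile: 5, mark: cross, owner: Eve, face: down, row: 5], since row = 5. Yes: [pile: 7, mark: dot, owner: Ada, face: up, row: 5], since row = 5. Yes: [pile: 7, mark: dot, owner: Eve, face: up, row: 5], since row = 5.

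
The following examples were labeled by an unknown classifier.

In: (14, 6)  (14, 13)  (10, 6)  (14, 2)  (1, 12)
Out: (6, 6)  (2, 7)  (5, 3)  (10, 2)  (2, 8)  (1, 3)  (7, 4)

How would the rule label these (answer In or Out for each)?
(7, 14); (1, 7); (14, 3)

In, Out, In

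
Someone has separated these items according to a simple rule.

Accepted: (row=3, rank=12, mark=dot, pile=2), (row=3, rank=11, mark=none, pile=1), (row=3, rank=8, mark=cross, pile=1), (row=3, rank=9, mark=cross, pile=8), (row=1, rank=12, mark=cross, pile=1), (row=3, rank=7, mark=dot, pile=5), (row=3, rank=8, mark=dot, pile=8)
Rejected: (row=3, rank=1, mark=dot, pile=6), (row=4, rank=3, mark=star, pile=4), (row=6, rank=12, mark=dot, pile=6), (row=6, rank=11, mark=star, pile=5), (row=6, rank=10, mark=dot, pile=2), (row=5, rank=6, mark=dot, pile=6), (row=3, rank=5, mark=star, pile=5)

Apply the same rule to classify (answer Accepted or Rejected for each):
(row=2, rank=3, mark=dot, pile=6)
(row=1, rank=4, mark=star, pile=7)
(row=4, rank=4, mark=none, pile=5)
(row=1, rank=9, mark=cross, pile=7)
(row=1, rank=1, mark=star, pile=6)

The common property of the 'Accepted' items is: row ≤ 3 AND rank ≥ 6. No 'Rejected' item has it.
(row=2, rank=3, mark=dot, pile=6): Rejected (row = 2, rank = 3).
(row=1, rank=4, mark=star, pile=7): Rejected (row = 1, rank = 4).
(row=4, rank=4, mark=none, pile=5): Rejected (row = 4, rank = 4).
(row=1, rank=9, mark=cross, pile=7): Accepted (row = 1, rank = 9).
(row=1, rank=1, mark=star, pile=6): Rejected (row = 1, rank = 1).

Rejected, Rejected, Rejected, Accepted, Rejected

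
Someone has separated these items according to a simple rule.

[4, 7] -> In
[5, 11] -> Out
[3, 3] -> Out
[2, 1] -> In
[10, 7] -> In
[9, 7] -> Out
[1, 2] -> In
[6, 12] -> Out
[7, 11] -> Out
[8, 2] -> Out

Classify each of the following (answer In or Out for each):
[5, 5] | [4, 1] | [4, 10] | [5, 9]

A rule that fits every label: sum is odd — true of each 'In' example, false of each 'Out' one.
[5, 5] → 5+5 = 10 → Out. [4, 1] → 4+1 = 5 → In. [4, 10] → 4+10 = 14 → Out. [5, 9] → 5+9 = 14 → Out.

Out, In, Out, Out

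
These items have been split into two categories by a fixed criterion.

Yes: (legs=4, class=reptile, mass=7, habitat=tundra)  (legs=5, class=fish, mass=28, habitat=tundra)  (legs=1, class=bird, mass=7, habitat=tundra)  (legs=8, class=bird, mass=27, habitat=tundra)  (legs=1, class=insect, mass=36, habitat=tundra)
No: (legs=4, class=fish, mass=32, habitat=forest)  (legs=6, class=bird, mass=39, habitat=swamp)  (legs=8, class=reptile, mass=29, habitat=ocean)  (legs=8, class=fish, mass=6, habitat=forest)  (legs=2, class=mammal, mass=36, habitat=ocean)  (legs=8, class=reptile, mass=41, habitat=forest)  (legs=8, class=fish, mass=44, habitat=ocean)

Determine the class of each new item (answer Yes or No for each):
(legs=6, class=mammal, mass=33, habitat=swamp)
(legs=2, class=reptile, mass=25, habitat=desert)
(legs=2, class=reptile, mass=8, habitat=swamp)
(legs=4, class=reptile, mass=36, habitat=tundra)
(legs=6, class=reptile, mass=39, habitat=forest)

The rule appears to be: habitat is tundra.
(legs=6, class=mammal, mass=33, habitat=swamp) — habitat is swamp, hence No. (legs=2, class=reptile, mass=25, habitat=desert) — habitat is desert, hence No. (legs=2, class=reptile, mass=8, habitat=swamp) — habitat is swamp, hence No. (legs=4, class=reptile, mass=36, habitat=tundra) — habitat is tundra, hence Yes. (legs=6, class=reptile, mass=39, habitat=forest) — habitat is forest, hence No.

No, No, No, Yes, No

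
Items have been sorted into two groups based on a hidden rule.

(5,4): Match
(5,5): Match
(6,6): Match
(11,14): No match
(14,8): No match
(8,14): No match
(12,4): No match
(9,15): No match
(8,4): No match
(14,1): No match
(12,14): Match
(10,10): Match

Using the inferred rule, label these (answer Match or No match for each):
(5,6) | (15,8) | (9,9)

Rule: |first − second| ≤ 2. This holds for each 'Match' example and fails for each 'No match' one.
(5,6) — |5−6| = 1, hence Match.
(15,8) — |15−8| = 7, hence No match.
(9,9) — |9−9| = 0, hence Match.

Match, No match, Match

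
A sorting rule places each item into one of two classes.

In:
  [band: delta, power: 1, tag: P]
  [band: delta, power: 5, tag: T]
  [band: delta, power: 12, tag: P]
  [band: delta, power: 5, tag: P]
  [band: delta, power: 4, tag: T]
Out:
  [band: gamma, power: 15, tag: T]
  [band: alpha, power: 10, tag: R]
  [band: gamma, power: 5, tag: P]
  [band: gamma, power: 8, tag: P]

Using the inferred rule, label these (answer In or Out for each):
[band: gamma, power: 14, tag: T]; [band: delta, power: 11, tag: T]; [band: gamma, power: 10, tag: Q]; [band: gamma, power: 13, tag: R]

Out, In, Out, Out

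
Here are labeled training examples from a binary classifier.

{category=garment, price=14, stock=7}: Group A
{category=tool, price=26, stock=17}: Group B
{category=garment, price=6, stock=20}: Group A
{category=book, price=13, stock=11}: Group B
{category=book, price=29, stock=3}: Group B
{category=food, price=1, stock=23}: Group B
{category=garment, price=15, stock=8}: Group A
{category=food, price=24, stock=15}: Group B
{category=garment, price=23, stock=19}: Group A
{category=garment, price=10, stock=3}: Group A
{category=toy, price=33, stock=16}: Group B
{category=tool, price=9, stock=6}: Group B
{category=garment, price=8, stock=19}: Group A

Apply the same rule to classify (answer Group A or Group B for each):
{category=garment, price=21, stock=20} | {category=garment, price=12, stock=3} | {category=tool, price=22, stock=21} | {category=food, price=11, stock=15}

Group A, Group A, Group B, Group B

The classifier is using: category is garment.
{category=garment, price=21, stock=20} — category is garment, hence Group A.
{category=garment, price=12, stock=3} — category is garment, hence Group A.
{category=tool, price=22, stock=21} — category is tool, hence Group B.
{category=food, price=11, stock=15} — category is food, hence Group B.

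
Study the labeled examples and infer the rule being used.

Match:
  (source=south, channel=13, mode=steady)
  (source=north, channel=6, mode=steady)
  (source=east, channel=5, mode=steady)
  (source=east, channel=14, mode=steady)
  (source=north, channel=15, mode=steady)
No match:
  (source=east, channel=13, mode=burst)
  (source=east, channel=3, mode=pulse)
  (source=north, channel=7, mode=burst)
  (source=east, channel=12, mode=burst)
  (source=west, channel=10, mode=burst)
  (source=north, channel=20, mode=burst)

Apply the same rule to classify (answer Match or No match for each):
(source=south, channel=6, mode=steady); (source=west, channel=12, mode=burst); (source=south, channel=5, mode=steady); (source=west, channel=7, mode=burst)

'Match' ⟺ mode is steady.
(source=south, channel=6, mode=steady): Match (mode is steady).
(source=west, channel=12, mode=burst): No match (mode is burst).
(source=south, channel=5, mode=steady): Match (mode is steady).
(source=west, channel=7, mode=burst): No match (mode is burst).

Match, No match, Match, No match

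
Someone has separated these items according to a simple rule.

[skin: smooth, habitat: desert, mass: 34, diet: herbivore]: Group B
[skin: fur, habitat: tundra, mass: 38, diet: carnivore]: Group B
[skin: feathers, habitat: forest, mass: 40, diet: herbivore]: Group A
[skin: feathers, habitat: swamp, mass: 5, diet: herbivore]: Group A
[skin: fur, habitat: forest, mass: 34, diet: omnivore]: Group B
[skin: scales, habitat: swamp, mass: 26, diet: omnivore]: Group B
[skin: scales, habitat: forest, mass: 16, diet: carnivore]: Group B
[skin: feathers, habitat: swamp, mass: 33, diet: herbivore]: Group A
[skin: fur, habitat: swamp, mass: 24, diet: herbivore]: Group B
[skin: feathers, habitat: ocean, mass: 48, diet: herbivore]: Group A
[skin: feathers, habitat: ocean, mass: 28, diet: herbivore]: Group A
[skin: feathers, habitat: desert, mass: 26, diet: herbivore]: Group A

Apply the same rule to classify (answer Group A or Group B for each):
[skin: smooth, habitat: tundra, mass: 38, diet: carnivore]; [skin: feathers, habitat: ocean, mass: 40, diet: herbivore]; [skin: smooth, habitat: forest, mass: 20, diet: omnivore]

The simplest hypothesis consistent with all the labels is: skin is feathers.

Group B, Group A, Group B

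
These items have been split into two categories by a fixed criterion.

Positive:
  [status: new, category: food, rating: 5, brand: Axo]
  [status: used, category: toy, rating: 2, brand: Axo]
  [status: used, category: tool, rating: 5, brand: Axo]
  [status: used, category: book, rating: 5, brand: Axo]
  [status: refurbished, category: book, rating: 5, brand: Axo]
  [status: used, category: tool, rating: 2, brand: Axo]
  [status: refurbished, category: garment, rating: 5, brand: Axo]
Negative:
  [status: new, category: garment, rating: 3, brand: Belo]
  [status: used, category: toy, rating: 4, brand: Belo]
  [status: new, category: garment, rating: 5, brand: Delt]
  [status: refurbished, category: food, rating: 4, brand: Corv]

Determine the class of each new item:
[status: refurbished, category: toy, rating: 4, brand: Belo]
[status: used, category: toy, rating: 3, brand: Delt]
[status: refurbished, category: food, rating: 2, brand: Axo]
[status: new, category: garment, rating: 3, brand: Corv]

Negative, Negative, Positive, Negative

The simplest hypothesis consistent with all the labels is: brand is Axo.
[status: refurbished, category: toy, rating: 4, brand: Belo] → brand is Belo → Negative.
[status: used, category: toy, rating: 3, brand: Delt] → brand is Delt → Negative.
[status: refurbished, category: food, rating: 2, brand: Axo] → brand is Axo → Positive.
[status: new, category: garment, rating: 3, brand: Corv] → brand is Corv → Negative.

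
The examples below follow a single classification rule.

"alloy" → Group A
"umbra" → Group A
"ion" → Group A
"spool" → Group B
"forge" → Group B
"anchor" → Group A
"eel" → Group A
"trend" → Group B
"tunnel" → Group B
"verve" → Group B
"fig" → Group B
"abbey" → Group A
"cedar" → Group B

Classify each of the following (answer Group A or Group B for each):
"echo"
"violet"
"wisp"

Comparing the two groups points to one rule — starts with a vowel.

Group A, Group B, Group B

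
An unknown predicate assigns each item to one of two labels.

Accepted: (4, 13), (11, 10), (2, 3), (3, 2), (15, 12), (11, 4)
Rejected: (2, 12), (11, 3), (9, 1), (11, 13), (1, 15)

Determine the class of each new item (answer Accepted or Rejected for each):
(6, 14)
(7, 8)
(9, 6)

Rejected, Accepted, Accepted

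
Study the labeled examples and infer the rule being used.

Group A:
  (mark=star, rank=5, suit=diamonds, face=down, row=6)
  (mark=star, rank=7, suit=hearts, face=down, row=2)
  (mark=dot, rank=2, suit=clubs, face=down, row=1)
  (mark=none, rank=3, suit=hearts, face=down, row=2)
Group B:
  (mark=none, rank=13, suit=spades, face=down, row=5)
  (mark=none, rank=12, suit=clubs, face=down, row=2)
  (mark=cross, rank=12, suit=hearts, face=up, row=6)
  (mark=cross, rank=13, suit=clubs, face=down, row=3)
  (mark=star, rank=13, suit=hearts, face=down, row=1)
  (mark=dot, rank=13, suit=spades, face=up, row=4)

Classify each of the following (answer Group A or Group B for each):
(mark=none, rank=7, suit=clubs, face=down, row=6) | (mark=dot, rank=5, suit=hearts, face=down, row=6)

Group A, Group A

The classifier is using: rank ≤ 7.
(mark=none, rank=7, suit=clubs, face=down, row=6): rank = 7 — has this property, so Group A.
(mark=dot, rank=5, suit=hearts, face=down, row=6): rank = 5 — has this property, so Group A.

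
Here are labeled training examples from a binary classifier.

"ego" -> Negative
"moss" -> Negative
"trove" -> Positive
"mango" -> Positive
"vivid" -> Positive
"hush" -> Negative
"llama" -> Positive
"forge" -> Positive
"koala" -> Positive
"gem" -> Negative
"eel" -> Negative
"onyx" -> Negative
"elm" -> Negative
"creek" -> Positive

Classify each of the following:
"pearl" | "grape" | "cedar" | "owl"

The pattern is that an item is 'Positive' exactly when: length 5.
Positive: "pearl", since length 5. Positive: "grape", since length 5. Positive: "cedar", since length 5. Negative: "owl", since length 3.

Positive, Positive, Positive, Negative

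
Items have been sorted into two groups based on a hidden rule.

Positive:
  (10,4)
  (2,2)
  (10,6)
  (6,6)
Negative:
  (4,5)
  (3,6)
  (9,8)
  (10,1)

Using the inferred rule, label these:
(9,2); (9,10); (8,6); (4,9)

The rule appears to be: sum is even.
(9,2) — 9+2 = 11, hence Negative. (9,10) — 9+10 = 19, hence Negative. (8,6) — 8+6 = 14, hence Positive. (4,9) — 4+9 = 13, hence Negative.

Negative, Negative, Positive, Negative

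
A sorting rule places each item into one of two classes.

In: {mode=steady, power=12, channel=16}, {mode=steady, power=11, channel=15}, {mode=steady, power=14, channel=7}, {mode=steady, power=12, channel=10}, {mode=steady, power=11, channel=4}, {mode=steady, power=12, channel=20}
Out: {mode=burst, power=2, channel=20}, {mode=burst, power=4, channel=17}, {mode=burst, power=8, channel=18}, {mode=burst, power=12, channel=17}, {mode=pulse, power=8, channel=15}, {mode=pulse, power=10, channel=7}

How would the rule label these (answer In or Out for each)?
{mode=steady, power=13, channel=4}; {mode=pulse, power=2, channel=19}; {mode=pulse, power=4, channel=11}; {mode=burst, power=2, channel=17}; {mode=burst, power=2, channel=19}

The classifier is using: mode is steady.
{mode=steady, power=13, channel=4}: mode is steady — passes, so In. {mode=pulse, power=2, channel=19}: mode is pulse — doesn't qualify, so Out. {mode=pulse, power=4, channel=11}: mode is pulse — doesn't qualify, so Out. {mode=burst, power=2, channel=17}: mode is burst — doesn't qualify, so Out. {mode=burst, power=2, channel=19}: mode is burst — doesn't qualify, so Out.

In, Out, Out, Out, Out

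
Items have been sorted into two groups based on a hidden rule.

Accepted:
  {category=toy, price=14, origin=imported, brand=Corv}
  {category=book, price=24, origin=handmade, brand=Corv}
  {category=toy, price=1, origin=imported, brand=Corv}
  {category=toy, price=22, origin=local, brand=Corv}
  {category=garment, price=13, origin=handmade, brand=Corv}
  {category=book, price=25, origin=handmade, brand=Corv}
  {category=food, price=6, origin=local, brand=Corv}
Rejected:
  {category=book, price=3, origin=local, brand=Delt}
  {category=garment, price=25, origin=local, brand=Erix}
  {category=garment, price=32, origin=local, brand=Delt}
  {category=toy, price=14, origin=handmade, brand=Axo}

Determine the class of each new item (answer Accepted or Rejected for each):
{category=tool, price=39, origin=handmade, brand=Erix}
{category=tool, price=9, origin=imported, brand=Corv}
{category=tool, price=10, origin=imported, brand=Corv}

Rejected, Accepted, Accepted

Checking candidate rules against both groups, what survives is: brand is Corv.
{category=tool, price=39, origin=handmade, brand=Erix}: brand is Erix, fails the rule → Rejected. {category=tool, price=9, origin=imported, brand=Corv}: brand is Corv, fits → Accepted. {category=tool, price=10, origin=imported, brand=Corv}: brand is Corv, fits → Accepted.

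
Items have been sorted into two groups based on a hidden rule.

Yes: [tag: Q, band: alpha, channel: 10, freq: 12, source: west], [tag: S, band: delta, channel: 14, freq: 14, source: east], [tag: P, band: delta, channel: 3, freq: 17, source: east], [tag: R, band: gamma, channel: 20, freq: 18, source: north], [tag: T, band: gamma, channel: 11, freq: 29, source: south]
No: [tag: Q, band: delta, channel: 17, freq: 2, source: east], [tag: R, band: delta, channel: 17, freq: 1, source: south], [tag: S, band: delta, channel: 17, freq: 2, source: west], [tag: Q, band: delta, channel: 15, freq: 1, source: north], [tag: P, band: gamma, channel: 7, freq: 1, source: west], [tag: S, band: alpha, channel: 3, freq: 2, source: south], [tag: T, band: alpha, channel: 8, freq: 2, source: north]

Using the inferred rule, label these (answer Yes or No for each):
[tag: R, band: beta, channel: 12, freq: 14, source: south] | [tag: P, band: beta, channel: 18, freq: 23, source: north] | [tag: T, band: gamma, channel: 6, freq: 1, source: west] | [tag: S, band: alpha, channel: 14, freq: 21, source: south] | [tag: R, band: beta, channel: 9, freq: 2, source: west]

The classifier is using: freq ≥ 12.
[tag: R, band: beta, channel: 12, freq: 14, source: south]: freq = 14 — matches, so Yes. [tag: P, band: beta, channel: 18, freq: 23, source: north]: freq = 23 — matches, so Yes. [tag: T, band: gamma, channel: 6, freq: 1, source: west]: freq = 1 — doesn't qualify, so No. [tag: S, band: alpha, channel: 14, freq: 21, source: south]: freq = 21 — matches, so Yes. [tag: R, band: beta, channel: 9, freq: 2, source: west]: freq = 2 — doesn't qualify, so No.

Yes, Yes, No, Yes, No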